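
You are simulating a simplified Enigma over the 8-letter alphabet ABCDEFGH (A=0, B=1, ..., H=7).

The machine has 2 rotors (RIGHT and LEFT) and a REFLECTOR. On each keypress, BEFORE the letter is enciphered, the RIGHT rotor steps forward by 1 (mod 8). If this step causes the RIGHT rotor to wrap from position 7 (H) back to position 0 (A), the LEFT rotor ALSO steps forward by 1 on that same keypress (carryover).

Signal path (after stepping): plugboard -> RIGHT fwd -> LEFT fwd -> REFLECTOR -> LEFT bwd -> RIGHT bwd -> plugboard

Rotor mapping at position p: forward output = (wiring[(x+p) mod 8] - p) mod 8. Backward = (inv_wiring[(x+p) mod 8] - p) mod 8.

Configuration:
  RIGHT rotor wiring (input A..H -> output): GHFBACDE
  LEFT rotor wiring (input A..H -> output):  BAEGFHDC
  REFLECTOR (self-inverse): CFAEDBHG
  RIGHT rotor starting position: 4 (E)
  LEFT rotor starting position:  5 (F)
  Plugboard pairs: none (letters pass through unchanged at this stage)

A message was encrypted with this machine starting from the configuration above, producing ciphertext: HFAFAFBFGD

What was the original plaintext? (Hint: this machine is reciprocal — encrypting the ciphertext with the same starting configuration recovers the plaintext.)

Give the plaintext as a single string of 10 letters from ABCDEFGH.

Answer: GHFDBEFHBG

Derivation:
Char 1 ('H'): step: R->5, L=5; H->plug->H->R->D->L->E->refl->D->L'->E->R'->G->plug->G
Char 2 ('F'): step: R->6, L=5; F->plug->F->R->D->L->E->refl->D->L'->E->R'->H->plug->H
Char 3 ('A'): step: R->7, L=5; A->plug->A->R->F->L->H->refl->G->L'->B->R'->F->plug->F
Char 4 ('F'): step: R->0, L->6 (L advanced); F->plug->F->R->C->L->D->refl->E->L'->B->R'->D->plug->D
Char 5 ('A'): step: R->1, L=6; A->plug->A->R->G->L->H->refl->G->L'->E->R'->B->plug->B
Char 6 ('F'): step: R->2, L=6; F->plug->F->R->C->L->D->refl->E->L'->B->R'->E->plug->E
Char 7 ('B'): step: R->3, L=6; B->plug->B->R->F->L->A->refl->C->L'->D->R'->F->plug->F
Char 8 ('F'): step: R->4, L=6; F->plug->F->R->D->L->C->refl->A->L'->F->R'->H->plug->H
Char 9 ('G'): step: R->5, L=6; G->plug->G->R->E->L->G->refl->H->L'->G->R'->B->plug->B
Char 10 ('D'): step: R->6, L=6; D->plug->D->R->B->L->E->refl->D->L'->C->R'->G->plug->G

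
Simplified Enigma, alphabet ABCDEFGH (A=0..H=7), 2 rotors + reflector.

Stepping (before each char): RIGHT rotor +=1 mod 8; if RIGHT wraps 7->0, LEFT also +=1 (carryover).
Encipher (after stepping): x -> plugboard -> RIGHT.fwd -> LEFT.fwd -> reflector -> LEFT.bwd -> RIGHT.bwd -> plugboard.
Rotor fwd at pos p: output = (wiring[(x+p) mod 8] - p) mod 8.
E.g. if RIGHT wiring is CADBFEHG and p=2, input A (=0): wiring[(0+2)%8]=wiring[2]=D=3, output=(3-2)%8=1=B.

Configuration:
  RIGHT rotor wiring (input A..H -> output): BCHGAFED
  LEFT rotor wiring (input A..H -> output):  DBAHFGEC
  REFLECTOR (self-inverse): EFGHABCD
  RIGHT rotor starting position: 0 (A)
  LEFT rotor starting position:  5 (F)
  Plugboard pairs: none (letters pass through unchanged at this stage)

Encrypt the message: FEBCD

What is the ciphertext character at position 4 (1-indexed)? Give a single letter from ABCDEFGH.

Char 1 ('F'): step: R->1, L=5; F->plug->F->R->D->L->G->refl->C->L'->G->R'->B->plug->B
Char 2 ('E'): step: R->2, L=5; E->plug->E->R->C->L->F->refl->B->L'->A->R'->H->plug->H
Char 3 ('B'): step: R->3, L=5; B->plug->B->R->F->L->D->refl->H->L'->B->R'->D->plug->D
Char 4 ('C'): step: R->4, L=5; C->plug->C->R->A->L->B->refl->F->L'->C->R'->H->plug->H

H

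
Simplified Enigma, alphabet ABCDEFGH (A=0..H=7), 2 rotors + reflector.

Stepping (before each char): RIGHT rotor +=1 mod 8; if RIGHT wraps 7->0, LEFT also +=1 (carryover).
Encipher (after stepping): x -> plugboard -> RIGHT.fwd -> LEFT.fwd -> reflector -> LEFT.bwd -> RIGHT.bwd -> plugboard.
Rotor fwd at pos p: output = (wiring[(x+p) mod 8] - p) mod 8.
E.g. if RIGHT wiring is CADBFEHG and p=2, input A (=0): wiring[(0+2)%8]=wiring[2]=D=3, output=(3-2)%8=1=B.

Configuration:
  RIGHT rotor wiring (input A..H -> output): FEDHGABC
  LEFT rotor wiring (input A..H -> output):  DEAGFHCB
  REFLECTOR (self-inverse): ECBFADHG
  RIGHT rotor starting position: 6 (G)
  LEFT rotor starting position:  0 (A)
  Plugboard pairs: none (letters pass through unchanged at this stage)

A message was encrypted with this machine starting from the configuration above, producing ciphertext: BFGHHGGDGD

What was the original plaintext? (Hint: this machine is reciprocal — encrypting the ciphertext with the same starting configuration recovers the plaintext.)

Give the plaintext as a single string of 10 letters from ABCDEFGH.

Answer: FHHFFCDADE

Derivation:
Char 1 ('B'): step: R->7, L=0; B->plug->B->R->G->L->C->refl->B->L'->H->R'->F->plug->F
Char 2 ('F'): step: R->0, L->1 (L advanced); F->plug->F->R->A->L->D->refl->F->L'->C->R'->H->plug->H
Char 3 ('G'): step: R->1, L=1; G->plug->G->R->B->L->H->refl->G->L'->E->R'->H->plug->H
Char 4 ('H'): step: R->2, L=1; H->plug->H->R->C->L->F->refl->D->L'->A->R'->F->plug->F
Char 5 ('H'): step: R->3, L=1; H->plug->H->R->A->L->D->refl->F->L'->C->R'->F->plug->F
Char 6 ('G'): step: R->4, L=1; G->plug->G->R->H->L->C->refl->B->L'->F->R'->C->plug->C
Char 7 ('G'): step: R->5, L=1; G->plug->G->R->C->L->F->refl->D->L'->A->R'->D->plug->D
Char 8 ('D'): step: R->6, L=1; D->plug->D->R->G->L->A->refl->E->L'->D->R'->A->plug->A
Char 9 ('G'): step: R->7, L=1; G->plug->G->R->B->L->H->refl->G->L'->E->R'->D->plug->D
Char 10 ('D'): step: R->0, L->2 (L advanced); D->plug->D->R->H->L->C->refl->B->L'->G->R'->E->plug->E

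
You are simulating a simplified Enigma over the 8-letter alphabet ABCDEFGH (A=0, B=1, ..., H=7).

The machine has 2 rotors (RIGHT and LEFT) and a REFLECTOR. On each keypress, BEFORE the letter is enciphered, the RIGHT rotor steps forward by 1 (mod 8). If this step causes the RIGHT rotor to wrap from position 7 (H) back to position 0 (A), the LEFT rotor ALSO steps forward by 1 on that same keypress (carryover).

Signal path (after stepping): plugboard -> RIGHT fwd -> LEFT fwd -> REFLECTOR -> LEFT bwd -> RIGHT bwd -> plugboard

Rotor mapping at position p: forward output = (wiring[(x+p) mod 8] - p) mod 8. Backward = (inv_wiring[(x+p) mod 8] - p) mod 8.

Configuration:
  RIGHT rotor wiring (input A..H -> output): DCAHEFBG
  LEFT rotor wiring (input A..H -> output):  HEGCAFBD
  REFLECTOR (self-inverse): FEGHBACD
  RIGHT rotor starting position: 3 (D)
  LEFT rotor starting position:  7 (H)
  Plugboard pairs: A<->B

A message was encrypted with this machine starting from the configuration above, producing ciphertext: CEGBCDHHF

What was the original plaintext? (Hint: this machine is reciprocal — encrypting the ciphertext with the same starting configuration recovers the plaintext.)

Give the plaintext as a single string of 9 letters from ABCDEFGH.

Answer: BBHGDHEBA

Derivation:
Char 1 ('C'): step: R->4, L=7; C->plug->C->R->F->L->B->refl->E->L'->A->R'->A->plug->B
Char 2 ('E'): step: R->5, L=7; E->plug->E->R->F->L->B->refl->E->L'->A->R'->A->plug->B
Char 3 ('G'): step: R->6, L=7; G->plug->G->R->G->L->G->refl->C->L'->H->R'->H->plug->H
Char 4 ('B'): step: R->7, L=7; B->plug->A->R->H->L->C->refl->G->L'->G->R'->G->plug->G
Char 5 ('C'): step: R->0, L->0 (L advanced); C->plug->C->R->A->L->H->refl->D->L'->H->R'->D->plug->D
Char 6 ('D'): step: R->1, L=0; D->plug->D->R->D->L->C->refl->G->L'->C->R'->H->plug->H
Char 7 ('H'): step: R->2, L=0; H->plug->H->R->A->L->H->refl->D->L'->H->R'->E->plug->E
Char 8 ('H'): step: R->3, L=0; H->plug->H->R->F->L->F->refl->A->L'->E->R'->A->plug->B
Char 9 ('F'): step: R->4, L=0; F->plug->F->R->G->L->B->refl->E->L'->B->R'->B->plug->A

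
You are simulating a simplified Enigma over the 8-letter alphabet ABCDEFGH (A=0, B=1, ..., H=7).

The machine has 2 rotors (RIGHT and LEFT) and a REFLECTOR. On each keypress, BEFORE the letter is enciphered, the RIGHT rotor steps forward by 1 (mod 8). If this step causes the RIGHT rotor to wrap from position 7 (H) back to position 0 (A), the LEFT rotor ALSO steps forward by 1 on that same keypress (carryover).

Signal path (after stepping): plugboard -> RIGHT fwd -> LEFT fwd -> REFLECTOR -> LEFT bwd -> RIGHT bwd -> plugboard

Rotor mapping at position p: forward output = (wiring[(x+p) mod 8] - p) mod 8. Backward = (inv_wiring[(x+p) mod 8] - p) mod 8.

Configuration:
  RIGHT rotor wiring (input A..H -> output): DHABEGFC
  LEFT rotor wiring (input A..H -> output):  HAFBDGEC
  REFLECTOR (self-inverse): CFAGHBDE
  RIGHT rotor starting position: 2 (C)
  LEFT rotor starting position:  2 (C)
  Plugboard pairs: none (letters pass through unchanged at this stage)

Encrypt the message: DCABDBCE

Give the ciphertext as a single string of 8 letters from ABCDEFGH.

Char 1 ('D'): step: R->3, L=2; D->plug->D->R->C->L->B->refl->F->L'->G->R'->A->plug->A
Char 2 ('C'): step: R->4, L=2; C->plug->C->R->B->L->H->refl->E->L'->D->R'->F->plug->F
Char 3 ('A'): step: R->5, L=2; A->plug->A->R->B->L->H->refl->E->L'->D->R'->F->plug->F
Char 4 ('B'): step: R->6, L=2; B->plug->B->R->E->L->C->refl->A->L'->F->R'->C->plug->C
Char 5 ('D'): step: R->7, L=2; D->plug->D->R->B->L->H->refl->E->L'->D->R'->A->plug->A
Char 6 ('B'): step: R->0, L->3 (L advanced); B->plug->B->R->H->L->C->refl->A->L'->B->R'->D->plug->D
Char 7 ('C'): step: R->1, L=3; C->plug->C->R->A->L->G->refl->D->L'->C->R'->H->plug->H
Char 8 ('E'): step: R->2, L=3; E->plug->E->R->D->L->B->refl->F->L'->G->R'->A->plug->A

Answer: AFFCADHA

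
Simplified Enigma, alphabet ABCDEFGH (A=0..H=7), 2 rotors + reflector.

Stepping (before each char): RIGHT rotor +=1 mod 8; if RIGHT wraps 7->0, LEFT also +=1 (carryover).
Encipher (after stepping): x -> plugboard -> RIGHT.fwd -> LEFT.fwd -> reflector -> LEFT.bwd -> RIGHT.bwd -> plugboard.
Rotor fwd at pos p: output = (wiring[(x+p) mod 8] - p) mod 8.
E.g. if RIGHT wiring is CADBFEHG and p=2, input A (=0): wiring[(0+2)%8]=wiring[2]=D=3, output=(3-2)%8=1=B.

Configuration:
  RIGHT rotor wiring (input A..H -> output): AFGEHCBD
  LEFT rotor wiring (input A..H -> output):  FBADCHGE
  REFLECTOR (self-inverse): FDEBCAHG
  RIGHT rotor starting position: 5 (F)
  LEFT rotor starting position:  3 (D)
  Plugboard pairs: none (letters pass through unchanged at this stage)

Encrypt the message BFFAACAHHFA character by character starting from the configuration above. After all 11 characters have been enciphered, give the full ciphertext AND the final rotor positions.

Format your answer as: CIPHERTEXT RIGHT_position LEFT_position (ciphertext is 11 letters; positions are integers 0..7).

Char 1 ('B'): step: R->6, L=3; B->plug->B->R->F->L->C->refl->E->L'->C->R'->C->plug->C
Char 2 ('F'): step: R->7, L=3; F->plug->F->R->A->L->A->refl->F->L'->H->R'->D->plug->D
Char 3 ('F'): step: R->0, L->4 (L advanced); F->plug->F->R->C->L->C->refl->E->L'->G->R'->C->plug->C
Char 4 ('A'): step: R->1, L=4; A->plug->A->R->E->L->B->refl->D->L'->B->R'->E->plug->E
Char 5 ('A'): step: R->2, L=4; A->plug->A->R->E->L->B->refl->D->L'->B->R'->F->plug->F
Char 6 ('C'): step: R->3, L=4; C->plug->C->R->H->L->H->refl->G->L'->A->R'->E->plug->E
Char 7 ('A'): step: R->4, L=4; A->plug->A->R->D->L->A->refl->F->L'->F->R'->C->plug->C
Char 8 ('H'): step: R->5, L=4; H->plug->H->R->C->L->C->refl->E->L'->G->R'->C->plug->C
Char 9 ('H'): step: R->6, L=4; H->plug->H->R->E->L->B->refl->D->L'->B->R'->G->plug->G
Char 10 ('F'): step: R->7, L=4; F->plug->F->R->A->L->G->refl->H->L'->H->R'->D->plug->D
Char 11 ('A'): step: R->0, L->5 (L advanced); A->plug->A->R->A->L->C->refl->E->L'->E->R'->D->plug->D
Final: ciphertext=CDCEFECCGDD, RIGHT=0, LEFT=5

Answer: CDCEFECCGDD 0 5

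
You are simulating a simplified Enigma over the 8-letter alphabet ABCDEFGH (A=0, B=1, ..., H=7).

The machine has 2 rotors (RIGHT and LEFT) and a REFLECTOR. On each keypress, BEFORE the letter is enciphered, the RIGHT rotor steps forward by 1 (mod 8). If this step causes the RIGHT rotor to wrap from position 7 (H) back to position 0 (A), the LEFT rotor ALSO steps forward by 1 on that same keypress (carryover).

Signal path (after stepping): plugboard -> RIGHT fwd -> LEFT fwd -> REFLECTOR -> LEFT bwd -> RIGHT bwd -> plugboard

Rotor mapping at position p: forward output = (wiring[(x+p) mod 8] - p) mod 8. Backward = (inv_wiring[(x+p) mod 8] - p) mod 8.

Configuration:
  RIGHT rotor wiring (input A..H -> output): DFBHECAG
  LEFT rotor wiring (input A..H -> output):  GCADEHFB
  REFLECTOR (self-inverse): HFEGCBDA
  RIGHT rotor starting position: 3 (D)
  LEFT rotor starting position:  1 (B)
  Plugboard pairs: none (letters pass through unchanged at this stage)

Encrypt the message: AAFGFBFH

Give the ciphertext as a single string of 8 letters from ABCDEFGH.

Char 1 ('A'): step: R->4, L=1; A->plug->A->R->A->L->B->refl->F->L'->H->R'->E->plug->E
Char 2 ('A'): step: R->5, L=1; A->plug->A->R->F->L->E->refl->C->L'->C->R'->G->plug->G
Char 3 ('F'): step: R->6, L=1; F->plug->F->R->B->L->H->refl->A->L'->G->R'->G->plug->G
Char 4 ('G'): step: R->7, L=1; G->plug->G->R->D->L->D->refl->G->L'->E->R'->B->plug->B
Char 5 ('F'): step: R->0, L->2 (L advanced); F->plug->F->R->C->L->C->refl->E->L'->G->R'->H->plug->H
Char 6 ('B'): step: R->1, L=2; B->plug->B->R->A->L->G->refl->D->L'->E->R'->A->plug->A
Char 7 ('F'): step: R->2, L=2; F->plug->F->R->E->L->D->refl->G->L'->A->R'->D->plug->D
Char 8 ('H'): step: R->3, L=2; H->plug->H->R->G->L->E->refl->C->L'->C->R'->G->plug->G

Answer: EGGBHADG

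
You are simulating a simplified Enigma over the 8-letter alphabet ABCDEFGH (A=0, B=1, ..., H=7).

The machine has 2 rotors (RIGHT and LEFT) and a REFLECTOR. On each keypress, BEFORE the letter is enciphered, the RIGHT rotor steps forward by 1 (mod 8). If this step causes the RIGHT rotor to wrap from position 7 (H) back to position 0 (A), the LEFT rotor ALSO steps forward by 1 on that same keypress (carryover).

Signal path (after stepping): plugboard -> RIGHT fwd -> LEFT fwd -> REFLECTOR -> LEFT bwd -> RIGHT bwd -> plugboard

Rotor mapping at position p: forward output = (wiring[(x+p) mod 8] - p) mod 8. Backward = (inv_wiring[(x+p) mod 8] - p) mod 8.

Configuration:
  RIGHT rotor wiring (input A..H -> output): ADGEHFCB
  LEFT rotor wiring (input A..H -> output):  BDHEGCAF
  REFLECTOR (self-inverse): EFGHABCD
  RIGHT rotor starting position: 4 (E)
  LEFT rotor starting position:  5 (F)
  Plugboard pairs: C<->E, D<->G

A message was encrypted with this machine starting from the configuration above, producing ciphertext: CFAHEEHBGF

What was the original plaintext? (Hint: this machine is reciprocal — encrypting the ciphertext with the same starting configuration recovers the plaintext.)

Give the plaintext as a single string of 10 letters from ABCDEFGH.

Answer: FDHDCCBDEH

Derivation:
Char 1 ('C'): step: R->5, L=5; C->plug->E->R->G->L->H->refl->D->L'->B->R'->F->plug->F
Char 2 ('F'): step: R->6, L=5; F->plug->F->R->G->L->H->refl->D->L'->B->R'->G->plug->D
Char 3 ('A'): step: R->7, L=5; A->plug->A->R->C->L->A->refl->E->L'->D->R'->H->plug->H
Char 4 ('H'): step: R->0, L->6 (L advanced); H->plug->H->R->B->L->H->refl->D->L'->C->R'->G->plug->D
Char 5 ('E'): step: R->1, L=6; E->plug->C->R->D->L->F->refl->B->L'->E->R'->E->plug->C
Char 6 ('E'): step: R->2, L=6; E->plug->C->R->F->L->G->refl->C->L'->A->R'->E->plug->C
Char 7 ('H'): step: R->3, L=6; H->plug->H->R->D->L->F->refl->B->L'->E->R'->B->plug->B
Char 8 ('B'): step: R->4, L=6; B->plug->B->R->B->L->H->refl->D->L'->C->R'->G->plug->D
Char 9 ('G'): step: R->5, L=6; G->plug->D->R->D->L->F->refl->B->L'->E->R'->C->plug->E
Char 10 ('F'): step: R->6, L=6; F->plug->F->R->G->L->A->refl->E->L'->H->R'->H->plug->H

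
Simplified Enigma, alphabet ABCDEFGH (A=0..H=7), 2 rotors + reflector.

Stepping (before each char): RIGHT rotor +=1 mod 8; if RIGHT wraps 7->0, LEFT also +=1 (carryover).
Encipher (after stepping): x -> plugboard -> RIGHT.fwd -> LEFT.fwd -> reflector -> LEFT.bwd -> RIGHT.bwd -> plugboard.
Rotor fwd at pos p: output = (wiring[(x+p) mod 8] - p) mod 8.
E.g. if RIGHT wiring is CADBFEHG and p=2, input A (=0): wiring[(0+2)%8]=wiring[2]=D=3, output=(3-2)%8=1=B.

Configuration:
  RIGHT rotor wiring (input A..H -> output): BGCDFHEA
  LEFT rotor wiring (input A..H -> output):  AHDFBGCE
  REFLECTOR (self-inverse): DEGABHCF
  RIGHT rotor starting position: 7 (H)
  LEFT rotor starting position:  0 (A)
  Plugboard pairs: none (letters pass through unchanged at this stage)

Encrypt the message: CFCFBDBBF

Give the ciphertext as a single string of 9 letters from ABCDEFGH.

Char 1 ('C'): step: R->0, L->1 (L advanced); C->plug->C->R->C->L->E->refl->B->L'->F->R'->E->plug->E
Char 2 ('F'): step: R->1, L=1; F->plug->F->R->D->L->A->refl->D->L'->G->R'->E->plug->E
Char 3 ('C'): step: R->2, L=1; C->plug->C->R->D->L->A->refl->D->L'->G->R'->F->plug->F
Char 4 ('F'): step: R->3, L=1; F->plug->F->R->G->L->D->refl->A->L'->D->R'->G->plug->G
Char 5 ('B'): step: R->4, L=1; B->plug->B->R->D->L->A->refl->D->L'->G->R'->G->plug->G
Char 6 ('D'): step: R->5, L=1; D->plug->D->R->E->L->F->refl->H->L'->H->R'->B->plug->B
Char 7 ('B'): step: R->6, L=1; B->plug->B->R->C->L->E->refl->B->L'->F->R'->F->plug->F
Char 8 ('B'): step: R->7, L=1; B->plug->B->R->C->L->E->refl->B->L'->F->R'->H->plug->H
Char 9 ('F'): step: R->0, L->2 (L advanced); F->plug->F->R->H->L->F->refl->H->L'->C->R'->C->plug->C

Answer: EEFGGBFHC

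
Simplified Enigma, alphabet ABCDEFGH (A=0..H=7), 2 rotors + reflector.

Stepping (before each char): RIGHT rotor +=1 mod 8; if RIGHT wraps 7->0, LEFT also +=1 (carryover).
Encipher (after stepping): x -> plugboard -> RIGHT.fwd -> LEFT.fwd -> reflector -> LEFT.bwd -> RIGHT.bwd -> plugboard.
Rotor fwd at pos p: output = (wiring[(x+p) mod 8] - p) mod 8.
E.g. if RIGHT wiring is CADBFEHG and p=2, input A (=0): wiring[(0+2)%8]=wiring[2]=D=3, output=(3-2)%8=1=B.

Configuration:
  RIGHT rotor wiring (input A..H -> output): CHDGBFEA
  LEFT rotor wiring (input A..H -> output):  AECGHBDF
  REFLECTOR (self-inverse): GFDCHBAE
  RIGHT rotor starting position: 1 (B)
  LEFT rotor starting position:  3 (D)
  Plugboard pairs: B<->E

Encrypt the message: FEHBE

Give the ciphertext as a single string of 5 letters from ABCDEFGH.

Answer: HBFCG

Derivation:
Char 1 ('F'): step: R->2, L=3; F->plug->F->R->G->L->B->refl->F->L'->F->R'->H->plug->H
Char 2 ('E'): step: R->3, L=3; E->plug->B->R->G->L->B->refl->F->L'->F->R'->E->plug->B
Char 3 ('H'): step: R->4, L=3; H->plug->H->R->C->L->G->refl->A->L'->D->R'->F->plug->F
Char 4 ('B'): step: R->5, L=3; B->plug->E->R->C->L->G->refl->A->L'->D->R'->C->plug->C
Char 5 ('E'): step: R->6, L=3; E->plug->B->R->C->L->G->refl->A->L'->D->R'->G->plug->G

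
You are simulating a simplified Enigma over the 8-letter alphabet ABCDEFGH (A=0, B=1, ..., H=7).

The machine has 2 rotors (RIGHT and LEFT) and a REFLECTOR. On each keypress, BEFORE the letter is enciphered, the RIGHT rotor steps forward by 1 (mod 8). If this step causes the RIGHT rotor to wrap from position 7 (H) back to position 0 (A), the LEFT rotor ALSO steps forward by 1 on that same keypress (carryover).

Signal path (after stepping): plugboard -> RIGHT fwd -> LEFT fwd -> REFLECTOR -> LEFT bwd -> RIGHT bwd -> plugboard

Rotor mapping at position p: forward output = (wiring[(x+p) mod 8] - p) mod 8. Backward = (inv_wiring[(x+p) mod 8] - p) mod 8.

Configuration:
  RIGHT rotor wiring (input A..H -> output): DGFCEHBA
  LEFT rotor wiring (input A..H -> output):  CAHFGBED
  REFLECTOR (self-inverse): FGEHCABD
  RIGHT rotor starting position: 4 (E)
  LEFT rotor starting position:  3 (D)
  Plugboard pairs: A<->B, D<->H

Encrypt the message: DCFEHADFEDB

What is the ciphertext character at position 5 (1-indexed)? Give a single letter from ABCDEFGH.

Char 1 ('D'): step: R->5, L=3; D->plug->H->R->H->L->E->refl->C->L'->A->R'->F->plug->F
Char 2 ('C'): step: R->6, L=3; C->plug->C->R->F->L->H->refl->D->L'->B->R'->H->plug->D
Char 3 ('F'): step: R->7, L=3; F->plug->F->R->F->L->H->refl->D->L'->B->R'->A->plug->B
Char 4 ('E'): step: R->0, L->4 (L advanced); E->plug->E->R->E->L->G->refl->B->L'->H->R'->F->plug->F
Char 5 ('H'): step: R->1, L=4; H->plug->D->R->D->L->H->refl->D->L'->G->R'->E->plug->E

E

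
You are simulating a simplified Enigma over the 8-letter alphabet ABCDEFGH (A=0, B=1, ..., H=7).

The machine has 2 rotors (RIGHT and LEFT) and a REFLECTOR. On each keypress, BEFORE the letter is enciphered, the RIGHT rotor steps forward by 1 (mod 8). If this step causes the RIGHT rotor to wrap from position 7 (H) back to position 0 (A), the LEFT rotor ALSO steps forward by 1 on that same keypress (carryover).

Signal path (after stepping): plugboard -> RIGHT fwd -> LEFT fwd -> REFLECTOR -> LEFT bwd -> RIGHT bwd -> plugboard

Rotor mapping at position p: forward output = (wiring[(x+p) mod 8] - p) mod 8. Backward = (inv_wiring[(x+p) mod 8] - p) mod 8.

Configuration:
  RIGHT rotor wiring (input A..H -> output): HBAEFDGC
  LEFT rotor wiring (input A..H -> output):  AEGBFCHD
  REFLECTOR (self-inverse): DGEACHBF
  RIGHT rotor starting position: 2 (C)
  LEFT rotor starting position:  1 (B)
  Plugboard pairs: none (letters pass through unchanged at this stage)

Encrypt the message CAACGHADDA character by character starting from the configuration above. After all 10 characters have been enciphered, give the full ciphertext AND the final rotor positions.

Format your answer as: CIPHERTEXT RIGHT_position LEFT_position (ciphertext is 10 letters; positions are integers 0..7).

Char 1 ('C'): step: R->3, L=1; C->plug->C->R->A->L->D->refl->A->L'->C->R'->B->plug->B
Char 2 ('A'): step: R->4, L=1; A->plug->A->R->B->L->F->refl->H->L'->H->R'->B->plug->B
Char 3 ('A'): step: R->5, L=1; A->plug->A->R->G->L->C->refl->E->L'->D->R'->F->plug->F
Char 4 ('C'): step: R->6, L=1; C->plug->C->R->B->L->F->refl->H->L'->H->R'->G->plug->G
Char 5 ('G'): step: R->7, L=1; G->plug->G->R->E->L->B->refl->G->L'->F->R'->E->plug->E
Char 6 ('H'): step: R->0, L->2 (L advanced); H->plug->H->R->C->L->D->refl->A->L'->D->R'->F->plug->F
Char 7 ('A'): step: R->1, L=2; A->plug->A->R->A->L->E->refl->C->L'->H->R'->B->plug->B
Char 8 ('D'): step: R->2, L=2; D->plug->D->R->B->L->H->refl->F->L'->E->R'->E->plug->E
Char 9 ('D'): step: R->3, L=2; D->plug->D->R->D->L->A->refl->D->L'->C->R'->B->plug->B
Char 10 ('A'): step: R->4, L=2; A->plug->A->R->B->L->H->refl->F->L'->E->R'->G->plug->G
Final: ciphertext=BBFGEFBEBG, RIGHT=4, LEFT=2

Answer: BBFGEFBEBG 4 2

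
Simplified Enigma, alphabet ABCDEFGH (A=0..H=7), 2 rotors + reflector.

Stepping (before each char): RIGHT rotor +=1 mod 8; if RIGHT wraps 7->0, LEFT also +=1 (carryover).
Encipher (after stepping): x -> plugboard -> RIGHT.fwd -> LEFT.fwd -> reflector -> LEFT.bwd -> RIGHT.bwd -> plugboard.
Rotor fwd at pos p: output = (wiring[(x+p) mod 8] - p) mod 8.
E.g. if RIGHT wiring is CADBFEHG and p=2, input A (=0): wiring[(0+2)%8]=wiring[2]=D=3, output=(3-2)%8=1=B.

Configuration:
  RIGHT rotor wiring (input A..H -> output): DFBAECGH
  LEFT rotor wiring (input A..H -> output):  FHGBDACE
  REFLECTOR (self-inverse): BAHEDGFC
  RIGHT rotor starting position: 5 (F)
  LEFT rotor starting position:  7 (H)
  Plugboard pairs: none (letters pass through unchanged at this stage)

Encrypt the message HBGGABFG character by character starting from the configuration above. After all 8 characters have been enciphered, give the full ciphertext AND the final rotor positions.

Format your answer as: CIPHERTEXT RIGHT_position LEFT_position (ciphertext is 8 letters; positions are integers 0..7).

Char 1 ('H'): step: R->6, L=7; H->plug->H->R->E->L->C->refl->H->L'->D->R'->E->plug->E
Char 2 ('B'): step: R->7, L=7; B->plug->B->R->E->L->C->refl->H->L'->D->R'->G->plug->G
Char 3 ('G'): step: R->0, L->0 (L advanced); G->plug->G->R->G->L->C->refl->H->L'->B->R'->C->plug->C
Char 4 ('G'): step: R->1, L=0; G->plug->G->R->G->L->C->refl->H->L'->B->R'->E->plug->E
Char 5 ('A'): step: R->2, L=0; A->plug->A->R->H->L->E->refl->D->L'->E->R'->E->plug->E
Char 6 ('B'): step: R->3, L=0; B->plug->B->R->B->L->H->refl->C->L'->G->R'->H->plug->H
Char 7 ('F'): step: R->4, L=0; F->plug->F->R->B->L->H->refl->C->L'->G->R'->B->plug->B
Char 8 ('G'): step: R->5, L=0; G->plug->G->R->D->L->B->refl->A->L'->F->R'->A->plug->A
Final: ciphertext=EGCEEHBA, RIGHT=5, LEFT=0

Answer: EGCEEHBA 5 0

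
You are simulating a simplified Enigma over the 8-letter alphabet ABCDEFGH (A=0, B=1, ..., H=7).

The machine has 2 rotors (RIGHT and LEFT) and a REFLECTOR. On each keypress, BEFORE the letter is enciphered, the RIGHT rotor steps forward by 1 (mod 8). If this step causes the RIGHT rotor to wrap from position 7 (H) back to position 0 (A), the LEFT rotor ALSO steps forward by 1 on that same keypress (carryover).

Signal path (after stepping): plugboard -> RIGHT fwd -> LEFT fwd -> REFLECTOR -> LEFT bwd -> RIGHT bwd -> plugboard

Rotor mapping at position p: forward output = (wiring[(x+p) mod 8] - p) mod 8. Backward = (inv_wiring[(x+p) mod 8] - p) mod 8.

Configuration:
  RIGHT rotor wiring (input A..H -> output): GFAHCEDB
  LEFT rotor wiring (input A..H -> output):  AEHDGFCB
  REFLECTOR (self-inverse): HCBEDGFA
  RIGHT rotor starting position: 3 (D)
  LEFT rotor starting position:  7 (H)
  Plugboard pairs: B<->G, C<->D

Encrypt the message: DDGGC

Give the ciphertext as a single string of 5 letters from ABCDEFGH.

Char 1 ('D'): step: R->4, L=7; D->plug->C->R->H->L->D->refl->E->L'->E->R'->G->plug->B
Char 2 ('D'): step: R->5, L=7; D->plug->C->R->E->L->E->refl->D->L'->H->R'->A->plug->A
Char 3 ('G'): step: R->6, L=7; G->plug->B->R->D->L->A->refl->H->L'->F->R'->A->plug->A
Char 4 ('G'): step: R->7, L=7; G->plug->B->R->H->L->D->refl->E->L'->E->R'->H->plug->H
Char 5 ('C'): step: R->0, L->0 (L advanced); C->plug->D->R->H->L->B->refl->C->L'->G->R'->A->plug->A

Answer: BAAHA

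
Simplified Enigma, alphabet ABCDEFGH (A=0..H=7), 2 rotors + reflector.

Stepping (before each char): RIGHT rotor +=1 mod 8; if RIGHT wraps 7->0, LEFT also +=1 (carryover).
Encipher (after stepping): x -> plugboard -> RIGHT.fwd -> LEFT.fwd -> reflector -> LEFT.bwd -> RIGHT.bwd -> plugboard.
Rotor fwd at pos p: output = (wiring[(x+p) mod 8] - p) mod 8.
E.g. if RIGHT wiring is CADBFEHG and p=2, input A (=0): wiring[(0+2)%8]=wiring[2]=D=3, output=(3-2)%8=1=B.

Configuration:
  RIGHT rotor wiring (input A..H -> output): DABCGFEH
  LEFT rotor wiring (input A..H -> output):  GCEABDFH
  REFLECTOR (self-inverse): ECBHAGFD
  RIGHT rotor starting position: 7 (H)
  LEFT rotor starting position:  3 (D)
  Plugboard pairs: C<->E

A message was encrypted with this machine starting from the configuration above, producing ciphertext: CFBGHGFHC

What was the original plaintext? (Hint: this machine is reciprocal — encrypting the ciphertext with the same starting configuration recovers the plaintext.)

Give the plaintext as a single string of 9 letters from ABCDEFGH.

Answer: HEFFCADAF

Derivation:
Char 1 ('C'): step: R->0, L->4 (L advanced); C->plug->E->R->G->L->A->refl->E->L'->H->R'->H->plug->H
Char 2 ('F'): step: R->1, L=4; F->plug->F->R->D->L->D->refl->H->L'->B->R'->C->plug->E
Char 3 ('B'): step: R->2, L=4; B->plug->B->R->A->L->F->refl->G->L'->F->R'->F->plug->F
Char 4 ('G'): step: R->3, L=4; G->plug->G->R->F->L->G->refl->F->L'->A->R'->F->plug->F
Char 5 ('H'): step: R->4, L=4; H->plug->H->R->G->L->A->refl->E->L'->H->R'->E->plug->C
Char 6 ('G'): step: R->5, L=4; G->plug->G->R->F->L->G->refl->F->L'->A->R'->A->plug->A
Char 7 ('F'): step: R->6, L=4; F->plug->F->R->E->L->C->refl->B->L'->C->R'->D->plug->D
Char 8 ('H'): step: R->7, L=4; H->plug->H->R->F->L->G->refl->F->L'->A->R'->A->plug->A
Char 9 ('C'): step: R->0, L->5 (L advanced); C->plug->E->R->G->L->D->refl->H->L'->F->R'->F->plug->F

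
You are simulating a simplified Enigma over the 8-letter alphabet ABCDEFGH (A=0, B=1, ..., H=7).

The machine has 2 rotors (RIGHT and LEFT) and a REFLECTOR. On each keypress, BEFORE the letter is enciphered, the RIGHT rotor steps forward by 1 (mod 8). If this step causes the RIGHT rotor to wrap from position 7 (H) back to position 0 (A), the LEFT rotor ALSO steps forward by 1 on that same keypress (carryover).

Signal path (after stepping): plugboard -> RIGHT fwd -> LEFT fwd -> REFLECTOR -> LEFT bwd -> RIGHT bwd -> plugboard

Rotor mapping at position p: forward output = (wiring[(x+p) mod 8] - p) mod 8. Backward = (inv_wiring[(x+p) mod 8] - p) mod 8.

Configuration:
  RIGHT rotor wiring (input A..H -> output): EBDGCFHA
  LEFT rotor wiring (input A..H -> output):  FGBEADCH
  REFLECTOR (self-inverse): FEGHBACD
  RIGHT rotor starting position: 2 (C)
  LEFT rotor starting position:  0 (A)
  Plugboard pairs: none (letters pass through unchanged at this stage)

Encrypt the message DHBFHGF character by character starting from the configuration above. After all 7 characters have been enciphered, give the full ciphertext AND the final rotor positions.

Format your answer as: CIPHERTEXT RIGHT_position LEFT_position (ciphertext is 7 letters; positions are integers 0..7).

Answer: HCCGDFE 1 1

Derivation:
Char 1 ('D'): step: R->3, L=0; D->plug->D->R->E->L->A->refl->F->L'->A->R'->H->plug->H
Char 2 ('H'): step: R->4, L=0; H->plug->H->R->C->L->B->refl->E->L'->D->R'->C->plug->C
Char 3 ('B'): step: R->5, L=0; B->plug->B->R->C->L->B->refl->E->L'->D->R'->C->plug->C
Char 4 ('F'): step: R->6, L=0; F->plug->F->R->A->L->F->refl->A->L'->E->R'->G->plug->G
Char 5 ('H'): step: R->7, L=0; H->plug->H->R->A->L->F->refl->A->L'->E->R'->D->plug->D
Char 6 ('G'): step: R->0, L->1 (L advanced); G->plug->G->R->H->L->E->refl->B->L'->F->R'->F->plug->F
Char 7 ('F'): step: R->1, L=1; F->plug->F->R->G->L->G->refl->C->L'->E->R'->E->plug->E
Final: ciphertext=HCCGDFE, RIGHT=1, LEFT=1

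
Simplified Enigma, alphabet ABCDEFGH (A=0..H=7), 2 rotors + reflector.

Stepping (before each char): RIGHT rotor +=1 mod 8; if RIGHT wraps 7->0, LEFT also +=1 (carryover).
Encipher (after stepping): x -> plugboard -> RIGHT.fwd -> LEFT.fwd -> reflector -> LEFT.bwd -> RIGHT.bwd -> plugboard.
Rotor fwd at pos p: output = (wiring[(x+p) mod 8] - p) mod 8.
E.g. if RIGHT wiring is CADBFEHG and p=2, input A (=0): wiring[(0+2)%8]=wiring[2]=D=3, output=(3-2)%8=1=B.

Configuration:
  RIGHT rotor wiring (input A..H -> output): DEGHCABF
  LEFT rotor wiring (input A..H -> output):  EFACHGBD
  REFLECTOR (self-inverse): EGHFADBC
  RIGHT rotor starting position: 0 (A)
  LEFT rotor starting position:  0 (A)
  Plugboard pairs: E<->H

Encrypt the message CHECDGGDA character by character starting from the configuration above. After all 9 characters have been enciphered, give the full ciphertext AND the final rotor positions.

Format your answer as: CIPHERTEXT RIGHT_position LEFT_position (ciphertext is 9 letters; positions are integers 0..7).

Answer: BGAAEADBE 1 1

Derivation:
Char 1 ('C'): step: R->1, L=0; C->plug->C->R->G->L->B->refl->G->L'->F->R'->B->plug->B
Char 2 ('H'): step: R->2, L=0; H->plug->E->R->H->L->D->refl->F->L'->B->R'->G->plug->G
Char 3 ('E'): step: R->3, L=0; E->plug->H->R->D->L->C->refl->H->L'->E->R'->A->plug->A
Char 4 ('C'): step: R->4, L=0; C->plug->C->R->F->L->G->refl->B->L'->G->R'->A->plug->A
Char 5 ('D'): step: R->5, L=0; D->plug->D->R->G->L->B->refl->G->L'->F->R'->H->plug->E
Char 6 ('G'): step: R->6, L=0; G->plug->G->R->E->L->H->refl->C->L'->D->R'->A->plug->A
Char 7 ('G'): step: R->7, L=0; G->plug->G->R->B->L->F->refl->D->L'->H->R'->D->plug->D
Char 8 ('D'): step: R->0, L->1 (L advanced); D->plug->D->R->H->L->D->refl->F->L'->E->R'->B->plug->B
Char 9 ('A'): step: R->1, L=1; A->plug->A->R->D->L->G->refl->B->L'->C->R'->H->plug->E
Final: ciphertext=BGAAEADBE, RIGHT=1, LEFT=1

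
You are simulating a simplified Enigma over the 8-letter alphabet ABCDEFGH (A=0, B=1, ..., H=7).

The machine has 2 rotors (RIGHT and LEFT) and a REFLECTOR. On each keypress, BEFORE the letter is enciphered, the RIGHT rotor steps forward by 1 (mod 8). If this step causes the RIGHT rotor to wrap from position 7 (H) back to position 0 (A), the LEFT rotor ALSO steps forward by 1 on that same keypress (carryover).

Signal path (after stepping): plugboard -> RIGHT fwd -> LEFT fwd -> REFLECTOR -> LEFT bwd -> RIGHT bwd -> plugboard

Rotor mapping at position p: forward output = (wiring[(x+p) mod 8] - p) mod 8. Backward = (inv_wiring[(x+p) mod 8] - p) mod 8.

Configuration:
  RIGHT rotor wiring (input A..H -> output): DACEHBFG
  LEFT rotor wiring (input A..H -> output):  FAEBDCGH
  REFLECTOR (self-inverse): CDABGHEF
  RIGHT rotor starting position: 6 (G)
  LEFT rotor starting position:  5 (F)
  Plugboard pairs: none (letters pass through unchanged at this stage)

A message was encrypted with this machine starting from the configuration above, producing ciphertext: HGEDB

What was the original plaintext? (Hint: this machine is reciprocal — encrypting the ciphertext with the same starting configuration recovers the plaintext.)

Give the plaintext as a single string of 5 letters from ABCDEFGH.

Char 1 ('H'): step: R->7, L=5; H->plug->H->R->G->L->E->refl->G->L'->H->R'->A->plug->A
Char 2 ('G'): step: R->0, L->6 (L advanced); G->plug->G->R->F->L->D->refl->B->L'->B->R'->F->plug->F
Char 3 ('E'): step: R->1, L=6; E->plug->E->R->A->L->A->refl->C->L'->D->R'->C->plug->C
Char 4 ('D'): step: R->2, L=6; D->plug->D->R->H->L->E->refl->G->L'->E->R'->F->plug->F
Char 5 ('B'): step: R->3, L=6; B->plug->B->R->E->L->G->refl->E->L'->H->R'->H->plug->H

Answer: AFCFH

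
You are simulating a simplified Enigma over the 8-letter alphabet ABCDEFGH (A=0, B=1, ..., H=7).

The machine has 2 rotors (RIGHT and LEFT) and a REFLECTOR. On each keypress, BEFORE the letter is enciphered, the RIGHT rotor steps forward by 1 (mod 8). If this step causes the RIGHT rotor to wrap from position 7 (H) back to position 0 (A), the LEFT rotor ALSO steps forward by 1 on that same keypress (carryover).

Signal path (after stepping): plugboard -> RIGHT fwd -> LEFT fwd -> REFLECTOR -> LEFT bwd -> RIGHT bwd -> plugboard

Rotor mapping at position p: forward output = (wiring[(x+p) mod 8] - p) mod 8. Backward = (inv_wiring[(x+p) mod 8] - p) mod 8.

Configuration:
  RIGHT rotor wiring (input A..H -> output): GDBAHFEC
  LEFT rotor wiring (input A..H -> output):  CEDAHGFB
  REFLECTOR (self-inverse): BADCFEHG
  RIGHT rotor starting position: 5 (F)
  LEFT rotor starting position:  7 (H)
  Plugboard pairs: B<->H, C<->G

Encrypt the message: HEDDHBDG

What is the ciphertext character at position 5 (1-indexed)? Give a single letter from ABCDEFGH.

Char 1 ('H'): step: R->6, L=7; H->plug->B->R->E->L->B->refl->A->L'->F->R'->D->plug->D
Char 2 ('E'): step: R->7, L=7; E->plug->E->R->B->L->D->refl->C->L'->A->R'->F->plug->F
Char 3 ('D'): step: R->0, L->0 (L advanced); D->plug->D->R->A->L->C->refl->D->L'->C->R'->H->plug->B
Char 4 ('D'): step: R->1, L=0; D->plug->D->R->G->L->F->refl->E->L'->B->R'->G->plug->C
Char 5 ('H'): step: R->2, L=0; H->plug->B->R->G->L->F->refl->E->L'->B->R'->H->plug->B

B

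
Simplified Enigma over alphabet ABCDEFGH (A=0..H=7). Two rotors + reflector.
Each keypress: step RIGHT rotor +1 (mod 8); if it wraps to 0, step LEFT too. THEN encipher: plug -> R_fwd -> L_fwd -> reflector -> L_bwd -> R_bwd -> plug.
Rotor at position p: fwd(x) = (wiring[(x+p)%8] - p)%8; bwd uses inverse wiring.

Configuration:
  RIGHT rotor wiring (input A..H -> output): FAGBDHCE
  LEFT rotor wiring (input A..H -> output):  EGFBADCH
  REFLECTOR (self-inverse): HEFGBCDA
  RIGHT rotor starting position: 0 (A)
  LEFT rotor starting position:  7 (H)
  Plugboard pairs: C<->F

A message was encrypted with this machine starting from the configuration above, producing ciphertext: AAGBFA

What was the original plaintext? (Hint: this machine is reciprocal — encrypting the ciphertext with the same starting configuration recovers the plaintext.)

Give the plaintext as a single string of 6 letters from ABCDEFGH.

Answer: GFAAEH

Derivation:
Char 1 ('A'): step: R->1, L=7; A->plug->A->R->H->L->D->refl->G->L'->D->R'->G->plug->G
Char 2 ('A'): step: R->2, L=7; A->plug->A->R->E->L->C->refl->F->L'->B->R'->C->plug->F
Char 3 ('G'): step: R->3, L=7; G->plug->G->R->F->L->B->refl->E->L'->G->R'->A->plug->A
Char 4 ('B'): step: R->4, L=7; B->plug->B->R->D->L->G->refl->D->L'->H->R'->A->plug->A
Char 5 ('F'): step: R->5, L=7; F->plug->C->R->H->L->D->refl->G->L'->D->R'->E->plug->E
Char 6 ('A'): step: R->6, L=7; A->plug->A->R->E->L->C->refl->F->L'->B->R'->H->plug->H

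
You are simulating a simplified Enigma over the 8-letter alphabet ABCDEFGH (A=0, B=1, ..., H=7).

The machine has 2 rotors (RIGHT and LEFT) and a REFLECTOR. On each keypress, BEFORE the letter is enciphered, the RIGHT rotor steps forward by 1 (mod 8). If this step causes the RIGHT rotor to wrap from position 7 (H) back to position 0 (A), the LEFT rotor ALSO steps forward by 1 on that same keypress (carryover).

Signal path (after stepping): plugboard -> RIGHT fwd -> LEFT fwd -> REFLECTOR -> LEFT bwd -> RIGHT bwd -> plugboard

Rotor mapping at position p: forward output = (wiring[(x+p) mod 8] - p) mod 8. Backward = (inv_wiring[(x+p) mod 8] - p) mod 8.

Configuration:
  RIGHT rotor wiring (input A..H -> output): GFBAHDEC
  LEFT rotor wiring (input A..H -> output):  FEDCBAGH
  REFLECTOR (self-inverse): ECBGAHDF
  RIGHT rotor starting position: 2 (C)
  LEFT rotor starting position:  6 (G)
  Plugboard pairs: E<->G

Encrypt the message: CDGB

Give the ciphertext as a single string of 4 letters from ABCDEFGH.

Char 1 ('C'): step: R->3, L=6; C->plug->C->R->A->L->A->refl->E->L'->F->R'->A->plug->A
Char 2 ('D'): step: R->4, L=6; D->plug->D->R->G->L->D->refl->G->L'->D->R'->A->plug->A
Char 3 ('G'): step: R->5, L=6; G->plug->E->R->A->L->A->refl->E->L'->F->R'->C->plug->C
Char 4 ('B'): step: R->6, L=6; B->plug->B->R->E->L->F->refl->H->L'->C->R'->F->plug->F

Answer: AACF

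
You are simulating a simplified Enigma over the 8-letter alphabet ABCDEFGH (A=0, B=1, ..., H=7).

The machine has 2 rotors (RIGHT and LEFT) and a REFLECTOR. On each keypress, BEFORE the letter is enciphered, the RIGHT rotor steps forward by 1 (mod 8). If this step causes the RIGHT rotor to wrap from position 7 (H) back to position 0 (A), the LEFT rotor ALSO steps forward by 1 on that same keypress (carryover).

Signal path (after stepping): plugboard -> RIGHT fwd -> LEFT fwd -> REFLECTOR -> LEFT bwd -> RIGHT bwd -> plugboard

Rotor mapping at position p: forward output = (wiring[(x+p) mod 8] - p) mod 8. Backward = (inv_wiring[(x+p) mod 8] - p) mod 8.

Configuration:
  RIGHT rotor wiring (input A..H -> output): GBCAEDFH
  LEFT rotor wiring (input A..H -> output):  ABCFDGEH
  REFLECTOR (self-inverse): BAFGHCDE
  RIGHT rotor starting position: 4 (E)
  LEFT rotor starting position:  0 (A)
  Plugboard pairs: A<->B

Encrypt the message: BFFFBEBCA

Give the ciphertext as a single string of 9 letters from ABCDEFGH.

Answer: HDGEAGGBD

Derivation:
Char 1 ('B'): step: R->5, L=0; B->plug->A->R->G->L->E->refl->H->L'->H->R'->H->plug->H
Char 2 ('F'): step: R->6, L=0; F->plug->F->R->C->L->C->refl->F->L'->D->R'->D->plug->D
Char 3 ('F'): step: R->7, L=0; F->plug->F->R->F->L->G->refl->D->L'->E->R'->G->plug->G
Char 4 ('F'): step: R->0, L->1 (L advanced); F->plug->F->R->D->L->C->refl->F->L'->E->R'->E->plug->E
Char 5 ('B'): step: R->1, L=1; B->plug->A->R->A->L->A->refl->B->L'->B->R'->B->plug->A
Char 6 ('E'): step: R->2, L=1; E->plug->E->R->D->L->C->refl->F->L'->E->R'->G->plug->G
Char 7 ('B'): step: R->3, L=1; B->plug->A->R->F->L->D->refl->G->L'->G->R'->G->plug->G
Char 8 ('C'): step: R->4, L=1; C->plug->C->R->B->L->B->refl->A->L'->A->R'->A->plug->B
Char 9 ('A'): step: R->5, L=1; A->plug->B->R->A->L->A->refl->B->L'->B->R'->D->plug->D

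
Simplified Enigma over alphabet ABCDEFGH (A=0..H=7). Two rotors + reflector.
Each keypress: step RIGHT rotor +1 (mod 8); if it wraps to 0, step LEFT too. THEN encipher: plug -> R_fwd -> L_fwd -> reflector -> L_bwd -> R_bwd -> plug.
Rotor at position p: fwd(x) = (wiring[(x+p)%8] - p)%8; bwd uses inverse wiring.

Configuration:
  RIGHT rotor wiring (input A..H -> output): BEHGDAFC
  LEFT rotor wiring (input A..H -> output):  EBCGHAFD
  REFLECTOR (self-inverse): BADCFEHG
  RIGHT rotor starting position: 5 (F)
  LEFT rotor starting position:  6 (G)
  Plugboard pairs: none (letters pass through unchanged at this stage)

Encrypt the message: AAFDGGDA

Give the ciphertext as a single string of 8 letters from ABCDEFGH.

Char 1 ('A'): step: R->6, L=6; A->plug->A->R->H->L->C->refl->D->L'->D->R'->C->plug->C
Char 2 ('A'): step: R->7, L=6; A->plug->A->R->D->L->D->refl->C->L'->H->R'->E->plug->E
Char 3 ('F'): step: R->0, L->7 (L advanced); F->plug->F->R->A->L->E->refl->F->L'->B->R'->A->plug->A
Char 4 ('D'): step: R->1, L=7; D->plug->D->R->C->L->C->refl->D->L'->D->R'->A->plug->A
Char 5 ('G'): step: R->2, L=7; G->plug->G->R->H->L->G->refl->H->L'->E->R'->B->plug->B
Char 6 ('G'): step: R->3, L=7; G->plug->G->R->B->L->F->refl->E->L'->A->R'->B->plug->B
Char 7 ('D'): step: R->4, L=7; D->plug->D->R->G->L->B->refl->A->L'->F->R'->E->plug->E
Char 8 ('A'): step: R->5, L=7; A->plug->A->R->D->L->D->refl->C->L'->C->R'->F->plug->F

Answer: CEAABBEF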